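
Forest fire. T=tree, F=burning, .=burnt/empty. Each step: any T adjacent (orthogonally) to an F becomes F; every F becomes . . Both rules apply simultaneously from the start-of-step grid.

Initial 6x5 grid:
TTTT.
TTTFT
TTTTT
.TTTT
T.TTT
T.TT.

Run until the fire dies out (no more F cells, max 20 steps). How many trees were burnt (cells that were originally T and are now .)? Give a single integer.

Step 1: +4 fires, +1 burnt (F count now 4)
Step 2: +5 fires, +4 burnt (F count now 5)
Step 3: +6 fires, +5 burnt (F count now 6)
Step 4: +6 fires, +6 burnt (F count now 6)
Step 5: +1 fires, +6 burnt (F count now 1)
Step 6: +0 fires, +1 burnt (F count now 0)
Fire out after step 6
Initially T: 24, now '.': 28
Total burnt (originally-T cells now '.'): 22

Answer: 22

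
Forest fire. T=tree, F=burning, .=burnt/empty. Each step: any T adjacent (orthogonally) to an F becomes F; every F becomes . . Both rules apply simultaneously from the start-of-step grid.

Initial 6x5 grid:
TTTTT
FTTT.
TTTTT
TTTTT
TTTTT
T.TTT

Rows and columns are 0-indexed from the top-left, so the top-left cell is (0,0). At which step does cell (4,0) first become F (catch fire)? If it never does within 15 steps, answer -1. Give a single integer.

Step 1: cell (4,0)='T' (+3 fires, +1 burnt)
Step 2: cell (4,0)='T' (+4 fires, +3 burnt)
Step 3: cell (4,0)='F' (+5 fires, +4 burnt)
  -> target ignites at step 3
Step 4: cell (4,0)='.' (+5 fires, +5 burnt)
Step 5: cell (4,0)='.' (+4 fires, +5 burnt)
Step 6: cell (4,0)='.' (+3 fires, +4 burnt)
Step 7: cell (4,0)='.' (+2 fires, +3 burnt)
Step 8: cell (4,0)='.' (+1 fires, +2 burnt)
Step 9: cell (4,0)='.' (+0 fires, +1 burnt)
  fire out at step 9

3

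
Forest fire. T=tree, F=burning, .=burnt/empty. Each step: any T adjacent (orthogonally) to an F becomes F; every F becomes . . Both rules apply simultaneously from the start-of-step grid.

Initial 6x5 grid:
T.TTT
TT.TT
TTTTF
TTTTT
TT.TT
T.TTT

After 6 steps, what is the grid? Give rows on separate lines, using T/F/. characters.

Step 1: 3 trees catch fire, 1 burn out
  T.TTT
  TT.TF
  TTTF.
  TTTTF
  TT.TT
  T.TTT
Step 2: 5 trees catch fire, 3 burn out
  T.TTF
  TT.F.
  TTF..
  TTTF.
  TT.TF
  T.TTT
Step 3: 5 trees catch fire, 5 burn out
  T.TF.
  TT...
  TF...
  TTF..
  TT.F.
  T.TTF
Step 4: 5 trees catch fire, 5 burn out
  T.F..
  TF...
  F....
  TF...
  TT...
  T.TF.
Step 5: 4 trees catch fire, 5 burn out
  T....
  F....
  .....
  F....
  TF...
  T.F..
Step 6: 2 trees catch fire, 4 burn out
  F....
  .....
  .....
  .....
  F....
  T....

F....
.....
.....
.....
F....
T....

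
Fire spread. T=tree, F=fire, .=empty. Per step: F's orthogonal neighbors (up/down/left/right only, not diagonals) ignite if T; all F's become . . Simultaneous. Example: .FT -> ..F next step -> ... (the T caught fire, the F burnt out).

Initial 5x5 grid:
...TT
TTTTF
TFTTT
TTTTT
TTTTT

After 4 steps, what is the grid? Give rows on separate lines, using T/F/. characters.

Step 1: 7 trees catch fire, 2 burn out
  ...TF
  TFTF.
  F.FTF
  TFTTT
  TTTTT
Step 2: 8 trees catch fire, 7 burn out
  ...F.
  F.F..
  ...F.
  F.FTF
  TFTTT
Step 3: 4 trees catch fire, 8 burn out
  .....
  .....
  .....
  ...F.
  F.FTF
Step 4: 1 trees catch fire, 4 burn out
  .....
  .....
  .....
  .....
  ...F.

.....
.....
.....
.....
...F.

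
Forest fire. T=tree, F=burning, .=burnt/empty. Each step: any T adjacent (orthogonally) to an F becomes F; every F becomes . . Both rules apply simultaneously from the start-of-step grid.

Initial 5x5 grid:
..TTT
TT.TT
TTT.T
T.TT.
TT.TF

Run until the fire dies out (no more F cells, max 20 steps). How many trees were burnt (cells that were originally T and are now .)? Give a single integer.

Answer: 11

Derivation:
Step 1: +1 fires, +1 burnt (F count now 1)
Step 2: +1 fires, +1 burnt (F count now 1)
Step 3: +1 fires, +1 burnt (F count now 1)
Step 4: +1 fires, +1 burnt (F count now 1)
Step 5: +1 fires, +1 burnt (F count now 1)
Step 6: +2 fires, +1 burnt (F count now 2)
Step 7: +2 fires, +2 burnt (F count now 2)
Step 8: +1 fires, +2 burnt (F count now 1)
Step 9: +1 fires, +1 burnt (F count now 1)
Step 10: +0 fires, +1 burnt (F count now 0)
Fire out after step 10
Initially T: 17, now '.': 19
Total burnt (originally-T cells now '.'): 11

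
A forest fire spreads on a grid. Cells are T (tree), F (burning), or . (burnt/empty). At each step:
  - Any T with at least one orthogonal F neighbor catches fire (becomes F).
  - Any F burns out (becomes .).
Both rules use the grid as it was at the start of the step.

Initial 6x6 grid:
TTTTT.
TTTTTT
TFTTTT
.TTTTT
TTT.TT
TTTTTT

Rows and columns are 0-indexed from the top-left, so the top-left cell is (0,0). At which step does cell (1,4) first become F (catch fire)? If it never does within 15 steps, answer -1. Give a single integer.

Step 1: cell (1,4)='T' (+4 fires, +1 burnt)
Step 2: cell (1,4)='T' (+6 fires, +4 burnt)
Step 3: cell (1,4)='T' (+8 fires, +6 burnt)
Step 4: cell (1,4)='F' (+6 fires, +8 burnt)
  -> target ignites at step 4
Step 5: cell (1,4)='.' (+5 fires, +6 burnt)
Step 6: cell (1,4)='.' (+2 fires, +5 burnt)
Step 7: cell (1,4)='.' (+1 fires, +2 burnt)
Step 8: cell (1,4)='.' (+0 fires, +1 burnt)
  fire out at step 8

4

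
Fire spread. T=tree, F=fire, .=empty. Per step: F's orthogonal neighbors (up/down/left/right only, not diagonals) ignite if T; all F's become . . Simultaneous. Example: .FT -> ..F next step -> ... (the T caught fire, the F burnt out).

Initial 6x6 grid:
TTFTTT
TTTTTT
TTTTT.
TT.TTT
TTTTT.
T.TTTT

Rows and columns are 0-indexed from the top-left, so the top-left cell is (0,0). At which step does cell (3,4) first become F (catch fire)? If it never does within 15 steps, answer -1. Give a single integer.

Step 1: cell (3,4)='T' (+3 fires, +1 burnt)
Step 2: cell (3,4)='T' (+5 fires, +3 burnt)
Step 3: cell (3,4)='T' (+5 fires, +5 burnt)
Step 4: cell (3,4)='T' (+5 fires, +5 burnt)
Step 5: cell (3,4)='F' (+4 fires, +5 burnt)
  -> target ignites at step 5
Step 6: cell (3,4)='.' (+5 fires, +4 burnt)
Step 7: cell (3,4)='.' (+3 fires, +5 burnt)
Step 8: cell (3,4)='.' (+1 fires, +3 burnt)
Step 9: cell (3,4)='.' (+0 fires, +1 burnt)
  fire out at step 9

5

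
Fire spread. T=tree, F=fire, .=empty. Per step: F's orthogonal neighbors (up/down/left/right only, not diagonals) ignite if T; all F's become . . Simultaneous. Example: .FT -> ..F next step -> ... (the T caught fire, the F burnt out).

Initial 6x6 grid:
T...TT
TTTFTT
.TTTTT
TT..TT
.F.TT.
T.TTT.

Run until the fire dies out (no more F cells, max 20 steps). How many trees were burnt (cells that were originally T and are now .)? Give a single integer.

Answer: 22

Derivation:
Step 1: +4 fires, +2 burnt (F count now 4)
Step 2: +7 fires, +4 burnt (F count now 7)
Step 3: +4 fires, +7 burnt (F count now 4)
Step 4: +3 fires, +4 burnt (F count now 3)
Step 5: +2 fires, +3 burnt (F count now 2)
Step 6: +1 fires, +2 burnt (F count now 1)
Step 7: +1 fires, +1 burnt (F count now 1)
Step 8: +0 fires, +1 burnt (F count now 0)
Fire out after step 8
Initially T: 23, now '.': 35
Total burnt (originally-T cells now '.'): 22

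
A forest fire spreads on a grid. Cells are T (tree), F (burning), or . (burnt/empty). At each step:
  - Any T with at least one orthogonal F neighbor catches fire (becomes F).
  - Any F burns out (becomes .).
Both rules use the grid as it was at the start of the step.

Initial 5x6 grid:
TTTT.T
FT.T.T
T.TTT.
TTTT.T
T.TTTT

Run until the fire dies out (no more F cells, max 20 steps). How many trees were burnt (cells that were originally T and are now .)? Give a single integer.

Answer: 20

Derivation:
Step 1: +3 fires, +1 burnt (F count now 3)
Step 2: +2 fires, +3 burnt (F count now 2)
Step 3: +3 fires, +2 burnt (F count now 3)
Step 4: +2 fires, +3 burnt (F count now 2)
Step 5: +4 fires, +2 burnt (F count now 4)
Step 6: +2 fires, +4 burnt (F count now 2)
Step 7: +2 fires, +2 burnt (F count now 2)
Step 8: +1 fires, +2 burnt (F count now 1)
Step 9: +1 fires, +1 burnt (F count now 1)
Step 10: +0 fires, +1 burnt (F count now 0)
Fire out after step 10
Initially T: 22, now '.': 28
Total burnt (originally-T cells now '.'): 20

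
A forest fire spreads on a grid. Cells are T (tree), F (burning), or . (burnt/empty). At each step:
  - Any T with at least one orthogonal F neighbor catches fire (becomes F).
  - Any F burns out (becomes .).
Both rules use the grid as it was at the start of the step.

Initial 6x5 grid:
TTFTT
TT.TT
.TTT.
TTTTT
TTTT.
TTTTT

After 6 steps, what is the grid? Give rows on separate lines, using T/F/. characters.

Step 1: 2 trees catch fire, 1 burn out
  TF.FT
  TT.TT
  .TTT.
  TTTTT
  TTTT.
  TTTTT
Step 2: 4 trees catch fire, 2 burn out
  F...F
  TF.FT
  .TTT.
  TTTTT
  TTTT.
  TTTTT
Step 3: 4 trees catch fire, 4 burn out
  .....
  F...F
  .FTF.
  TTTTT
  TTTT.
  TTTTT
Step 4: 3 trees catch fire, 4 burn out
  .....
  .....
  ..F..
  TFTFT
  TTTT.
  TTTTT
Step 5: 5 trees catch fire, 3 burn out
  .....
  .....
  .....
  F.F.F
  TFTF.
  TTTTT
Step 6: 4 trees catch fire, 5 burn out
  .....
  .....
  .....
  .....
  F.F..
  TFTFT

.....
.....
.....
.....
F.F..
TFTFT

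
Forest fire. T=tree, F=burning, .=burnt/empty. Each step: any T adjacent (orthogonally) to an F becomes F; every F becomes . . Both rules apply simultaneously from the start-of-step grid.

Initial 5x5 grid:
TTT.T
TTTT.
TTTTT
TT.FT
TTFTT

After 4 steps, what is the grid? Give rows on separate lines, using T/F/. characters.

Step 1: 4 trees catch fire, 2 burn out
  TTT.T
  TTTT.
  TTTFT
  TT..F
  TF.FT
Step 2: 6 trees catch fire, 4 burn out
  TTT.T
  TTTF.
  TTF.F
  TF...
  F...F
Step 3: 3 trees catch fire, 6 burn out
  TTT.T
  TTF..
  TF...
  F....
  .....
Step 4: 3 trees catch fire, 3 burn out
  TTF.T
  TF...
  F....
  .....
  .....

TTF.T
TF...
F....
.....
.....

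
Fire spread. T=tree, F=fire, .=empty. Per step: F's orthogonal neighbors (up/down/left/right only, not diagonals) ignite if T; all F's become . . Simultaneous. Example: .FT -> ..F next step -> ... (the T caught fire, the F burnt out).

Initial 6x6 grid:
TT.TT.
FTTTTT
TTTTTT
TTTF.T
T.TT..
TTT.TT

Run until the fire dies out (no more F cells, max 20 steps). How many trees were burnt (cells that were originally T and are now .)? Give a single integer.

Step 1: +6 fires, +2 burnt (F count now 6)
Step 2: +9 fires, +6 burnt (F count now 9)
Step 3: +5 fires, +9 burnt (F count now 5)
Step 4: +5 fires, +5 burnt (F count now 5)
Step 5: +0 fires, +5 burnt (F count now 0)
Fire out after step 5
Initially T: 27, now '.': 34
Total burnt (originally-T cells now '.'): 25

Answer: 25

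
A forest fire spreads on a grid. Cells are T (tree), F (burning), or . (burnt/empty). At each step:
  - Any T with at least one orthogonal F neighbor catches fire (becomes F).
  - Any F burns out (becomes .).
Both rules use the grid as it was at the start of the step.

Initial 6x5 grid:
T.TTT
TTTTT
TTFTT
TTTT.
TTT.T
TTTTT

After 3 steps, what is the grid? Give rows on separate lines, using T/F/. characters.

Step 1: 4 trees catch fire, 1 burn out
  T.TTT
  TTFTT
  TF.FT
  TTFT.
  TTT.T
  TTTTT
Step 2: 8 trees catch fire, 4 burn out
  T.FTT
  TF.FT
  F...F
  TF.F.
  TTF.T
  TTTTT
Step 3: 6 trees catch fire, 8 burn out
  T..FT
  F...F
  .....
  F....
  TF..T
  TTFTT

T..FT
F...F
.....
F....
TF..T
TTFTT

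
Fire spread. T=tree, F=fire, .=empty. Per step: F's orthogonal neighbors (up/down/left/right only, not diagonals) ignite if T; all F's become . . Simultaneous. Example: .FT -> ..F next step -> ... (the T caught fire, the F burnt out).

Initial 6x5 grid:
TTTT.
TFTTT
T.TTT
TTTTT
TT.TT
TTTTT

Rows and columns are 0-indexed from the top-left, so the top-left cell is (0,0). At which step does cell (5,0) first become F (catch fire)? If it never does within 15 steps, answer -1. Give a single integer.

Step 1: cell (5,0)='T' (+3 fires, +1 burnt)
Step 2: cell (5,0)='T' (+5 fires, +3 burnt)
Step 3: cell (5,0)='T' (+5 fires, +5 burnt)
Step 4: cell (5,0)='T' (+4 fires, +5 burnt)
Step 5: cell (5,0)='F' (+4 fires, +4 burnt)
  -> target ignites at step 5
Step 6: cell (5,0)='.' (+3 fires, +4 burnt)
Step 7: cell (5,0)='.' (+2 fires, +3 burnt)
Step 8: cell (5,0)='.' (+0 fires, +2 burnt)
  fire out at step 8

5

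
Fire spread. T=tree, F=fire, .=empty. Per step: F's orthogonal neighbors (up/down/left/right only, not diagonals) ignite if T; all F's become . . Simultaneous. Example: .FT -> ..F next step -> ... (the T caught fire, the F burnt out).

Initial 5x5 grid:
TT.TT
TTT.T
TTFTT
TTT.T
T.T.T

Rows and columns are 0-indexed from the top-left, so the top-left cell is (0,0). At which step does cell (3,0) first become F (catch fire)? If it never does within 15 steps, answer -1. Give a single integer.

Step 1: cell (3,0)='T' (+4 fires, +1 burnt)
Step 2: cell (3,0)='T' (+5 fires, +4 burnt)
Step 3: cell (3,0)='F' (+5 fires, +5 burnt)
  -> target ignites at step 3
Step 4: cell (3,0)='.' (+4 fires, +5 burnt)
Step 5: cell (3,0)='.' (+1 fires, +4 burnt)
Step 6: cell (3,0)='.' (+0 fires, +1 burnt)
  fire out at step 6

3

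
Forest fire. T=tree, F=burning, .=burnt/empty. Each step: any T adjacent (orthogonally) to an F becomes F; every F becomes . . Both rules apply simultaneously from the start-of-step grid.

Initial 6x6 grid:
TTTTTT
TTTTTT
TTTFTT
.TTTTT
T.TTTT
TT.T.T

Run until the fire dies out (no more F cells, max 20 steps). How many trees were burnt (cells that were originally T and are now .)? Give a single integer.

Step 1: +4 fires, +1 burnt (F count now 4)
Step 2: +8 fires, +4 burnt (F count now 8)
Step 3: +10 fires, +8 burnt (F count now 10)
Step 4: +4 fires, +10 burnt (F count now 4)
Step 5: +2 fires, +4 burnt (F count now 2)
Step 6: +0 fires, +2 burnt (F count now 0)
Fire out after step 6
Initially T: 31, now '.': 33
Total burnt (originally-T cells now '.'): 28

Answer: 28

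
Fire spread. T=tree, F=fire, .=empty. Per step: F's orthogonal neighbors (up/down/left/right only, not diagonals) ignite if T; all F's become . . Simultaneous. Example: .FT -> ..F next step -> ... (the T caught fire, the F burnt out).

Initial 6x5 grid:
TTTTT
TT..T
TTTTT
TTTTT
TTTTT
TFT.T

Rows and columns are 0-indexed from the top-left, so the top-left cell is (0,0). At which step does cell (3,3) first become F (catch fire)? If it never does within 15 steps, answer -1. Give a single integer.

Step 1: cell (3,3)='T' (+3 fires, +1 burnt)
Step 2: cell (3,3)='T' (+3 fires, +3 burnt)
Step 3: cell (3,3)='T' (+4 fires, +3 burnt)
Step 4: cell (3,3)='F' (+5 fires, +4 burnt)
  -> target ignites at step 4
Step 5: cell (3,3)='.' (+5 fires, +5 burnt)
Step 6: cell (3,3)='.' (+3 fires, +5 burnt)
Step 7: cell (3,3)='.' (+2 fires, +3 burnt)
Step 8: cell (3,3)='.' (+1 fires, +2 burnt)
Step 9: cell (3,3)='.' (+0 fires, +1 burnt)
  fire out at step 9

4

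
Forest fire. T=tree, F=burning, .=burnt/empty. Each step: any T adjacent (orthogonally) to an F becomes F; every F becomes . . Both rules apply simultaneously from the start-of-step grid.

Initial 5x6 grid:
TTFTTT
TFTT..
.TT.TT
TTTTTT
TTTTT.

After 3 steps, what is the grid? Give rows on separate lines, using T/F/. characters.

Step 1: 5 trees catch fire, 2 burn out
  TF.FTT
  F.FT..
  .FT.TT
  TTTTTT
  TTTTT.
Step 2: 5 trees catch fire, 5 burn out
  F...FT
  ...F..
  ..F.TT
  TFTTTT
  TTTTT.
Step 3: 4 trees catch fire, 5 burn out
  .....F
  ......
  ....TT
  F.FTTT
  TFTTT.

.....F
......
....TT
F.FTTT
TFTTT.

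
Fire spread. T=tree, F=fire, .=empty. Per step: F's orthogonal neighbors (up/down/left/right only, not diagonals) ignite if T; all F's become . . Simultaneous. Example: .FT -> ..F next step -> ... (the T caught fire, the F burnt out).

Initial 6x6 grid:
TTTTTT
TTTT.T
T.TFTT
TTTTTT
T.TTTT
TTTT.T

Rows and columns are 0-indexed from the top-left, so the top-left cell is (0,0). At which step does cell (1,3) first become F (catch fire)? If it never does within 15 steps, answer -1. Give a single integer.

Step 1: cell (1,3)='F' (+4 fires, +1 burnt)
  -> target ignites at step 1
Step 2: cell (1,3)='.' (+6 fires, +4 burnt)
Step 3: cell (1,3)='.' (+9 fires, +6 burnt)
Step 4: cell (1,3)='.' (+6 fires, +9 burnt)
Step 5: cell (1,3)='.' (+5 fires, +6 burnt)
Step 6: cell (1,3)='.' (+1 fires, +5 burnt)
Step 7: cell (1,3)='.' (+0 fires, +1 burnt)
  fire out at step 7

1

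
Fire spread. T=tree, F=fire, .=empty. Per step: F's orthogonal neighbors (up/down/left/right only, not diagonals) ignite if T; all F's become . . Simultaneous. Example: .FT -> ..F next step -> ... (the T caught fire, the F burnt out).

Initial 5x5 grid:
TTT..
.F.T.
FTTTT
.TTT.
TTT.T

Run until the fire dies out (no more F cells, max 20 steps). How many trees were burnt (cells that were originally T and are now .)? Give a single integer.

Step 1: +2 fires, +2 burnt (F count now 2)
Step 2: +4 fires, +2 burnt (F count now 4)
Step 3: +3 fires, +4 burnt (F count now 3)
Step 4: +5 fires, +3 burnt (F count now 5)
Step 5: +0 fires, +5 burnt (F count now 0)
Fire out after step 5
Initially T: 15, now '.': 24
Total burnt (originally-T cells now '.'): 14

Answer: 14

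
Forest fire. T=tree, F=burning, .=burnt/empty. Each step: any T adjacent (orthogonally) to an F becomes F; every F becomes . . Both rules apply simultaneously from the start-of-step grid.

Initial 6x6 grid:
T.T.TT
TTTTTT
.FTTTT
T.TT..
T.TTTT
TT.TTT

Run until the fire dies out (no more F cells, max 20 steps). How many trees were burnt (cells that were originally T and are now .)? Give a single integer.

Step 1: +2 fires, +1 burnt (F count now 2)
Step 2: +4 fires, +2 burnt (F count now 4)
Step 3: +6 fires, +4 burnt (F count now 6)
Step 4: +3 fires, +6 burnt (F count now 3)
Step 5: +4 fires, +3 burnt (F count now 4)
Step 6: +3 fires, +4 burnt (F count now 3)
Step 7: +1 fires, +3 burnt (F count now 1)
Step 8: +0 fires, +1 burnt (F count now 0)
Fire out after step 8
Initially T: 27, now '.': 32
Total burnt (originally-T cells now '.'): 23

Answer: 23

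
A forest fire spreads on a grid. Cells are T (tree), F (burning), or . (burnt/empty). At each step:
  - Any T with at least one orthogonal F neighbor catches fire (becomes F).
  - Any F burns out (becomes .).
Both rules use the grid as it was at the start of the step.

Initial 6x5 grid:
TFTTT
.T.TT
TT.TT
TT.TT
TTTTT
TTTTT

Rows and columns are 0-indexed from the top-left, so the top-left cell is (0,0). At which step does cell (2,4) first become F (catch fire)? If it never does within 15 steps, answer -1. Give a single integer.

Step 1: cell (2,4)='T' (+3 fires, +1 burnt)
Step 2: cell (2,4)='T' (+2 fires, +3 burnt)
Step 3: cell (2,4)='T' (+4 fires, +2 burnt)
Step 4: cell (2,4)='T' (+4 fires, +4 burnt)
Step 5: cell (2,4)='F' (+5 fires, +4 burnt)
  -> target ignites at step 5
Step 6: cell (2,4)='.' (+4 fires, +5 burnt)
Step 7: cell (2,4)='.' (+2 fires, +4 burnt)
Step 8: cell (2,4)='.' (+1 fires, +2 burnt)
Step 9: cell (2,4)='.' (+0 fires, +1 burnt)
  fire out at step 9

5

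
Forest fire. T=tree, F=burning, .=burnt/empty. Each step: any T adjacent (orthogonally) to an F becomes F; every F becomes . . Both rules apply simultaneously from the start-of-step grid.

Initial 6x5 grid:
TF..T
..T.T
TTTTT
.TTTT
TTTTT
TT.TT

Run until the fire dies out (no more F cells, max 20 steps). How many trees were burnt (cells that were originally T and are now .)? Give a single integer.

Step 1: +1 fires, +1 burnt (F count now 1)
Step 2: +0 fires, +1 burnt (F count now 0)
Fire out after step 2
Initially T: 22, now '.': 9
Total burnt (originally-T cells now '.'): 1

Answer: 1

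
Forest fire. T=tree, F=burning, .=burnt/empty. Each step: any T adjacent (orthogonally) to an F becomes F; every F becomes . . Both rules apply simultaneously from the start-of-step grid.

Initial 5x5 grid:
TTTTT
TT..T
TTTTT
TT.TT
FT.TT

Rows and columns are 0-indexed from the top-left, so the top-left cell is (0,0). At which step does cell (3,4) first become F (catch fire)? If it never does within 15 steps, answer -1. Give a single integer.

Step 1: cell (3,4)='T' (+2 fires, +1 burnt)
Step 2: cell (3,4)='T' (+2 fires, +2 burnt)
Step 3: cell (3,4)='T' (+2 fires, +2 burnt)
Step 4: cell (3,4)='T' (+3 fires, +2 burnt)
Step 5: cell (3,4)='T' (+2 fires, +3 burnt)
Step 6: cell (3,4)='T' (+3 fires, +2 burnt)
Step 7: cell (3,4)='F' (+4 fires, +3 burnt)
  -> target ignites at step 7
Step 8: cell (3,4)='.' (+2 fires, +4 burnt)
Step 9: cell (3,4)='.' (+0 fires, +2 burnt)
  fire out at step 9

7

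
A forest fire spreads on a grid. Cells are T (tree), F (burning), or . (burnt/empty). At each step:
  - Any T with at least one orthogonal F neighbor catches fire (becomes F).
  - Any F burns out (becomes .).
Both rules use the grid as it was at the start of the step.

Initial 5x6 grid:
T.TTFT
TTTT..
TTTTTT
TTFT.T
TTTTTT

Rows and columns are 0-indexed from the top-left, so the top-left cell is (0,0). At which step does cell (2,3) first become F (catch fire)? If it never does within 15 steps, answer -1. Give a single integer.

Step 1: cell (2,3)='T' (+6 fires, +2 burnt)
Step 2: cell (2,3)='F' (+8 fires, +6 burnt)
  -> target ignites at step 2
Step 3: cell (2,3)='.' (+5 fires, +8 burnt)
Step 4: cell (2,3)='.' (+3 fires, +5 burnt)
Step 5: cell (2,3)='.' (+2 fires, +3 burnt)
Step 6: cell (2,3)='.' (+0 fires, +2 burnt)
  fire out at step 6

2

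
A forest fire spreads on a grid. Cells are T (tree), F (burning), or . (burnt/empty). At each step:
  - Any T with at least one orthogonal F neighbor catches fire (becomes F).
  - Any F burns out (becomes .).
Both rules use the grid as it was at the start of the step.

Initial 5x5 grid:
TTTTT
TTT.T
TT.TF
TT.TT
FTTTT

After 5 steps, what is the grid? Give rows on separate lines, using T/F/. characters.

Step 1: 5 trees catch fire, 2 burn out
  TTTTT
  TTT.F
  TT.F.
  FT.TF
  .FTTT
Step 2: 6 trees catch fire, 5 burn out
  TTTTF
  TTT..
  FT...
  .F.F.
  ..FTF
Step 3: 4 trees catch fire, 6 burn out
  TTTF.
  FTT..
  .F...
  .....
  ...F.
Step 4: 3 trees catch fire, 4 burn out
  FTF..
  .FT..
  .....
  .....
  .....
Step 5: 2 trees catch fire, 3 burn out
  .F...
  ..F..
  .....
  .....
  .....

.F...
..F..
.....
.....
.....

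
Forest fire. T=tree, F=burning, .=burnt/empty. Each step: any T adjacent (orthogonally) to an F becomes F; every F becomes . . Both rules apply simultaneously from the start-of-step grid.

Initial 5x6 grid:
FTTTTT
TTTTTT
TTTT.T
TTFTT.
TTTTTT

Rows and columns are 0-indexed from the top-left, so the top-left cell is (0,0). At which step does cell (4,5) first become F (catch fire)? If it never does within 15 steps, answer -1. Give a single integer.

Step 1: cell (4,5)='T' (+6 fires, +2 burnt)
Step 2: cell (4,5)='T' (+10 fires, +6 burnt)
Step 3: cell (4,5)='T' (+4 fires, +10 burnt)
Step 4: cell (4,5)='F' (+3 fires, +4 burnt)
  -> target ignites at step 4
Step 5: cell (4,5)='.' (+2 fires, +3 burnt)
Step 6: cell (4,5)='.' (+1 fires, +2 burnt)
Step 7: cell (4,5)='.' (+0 fires, +1 burnt)
  fire out at step 7

4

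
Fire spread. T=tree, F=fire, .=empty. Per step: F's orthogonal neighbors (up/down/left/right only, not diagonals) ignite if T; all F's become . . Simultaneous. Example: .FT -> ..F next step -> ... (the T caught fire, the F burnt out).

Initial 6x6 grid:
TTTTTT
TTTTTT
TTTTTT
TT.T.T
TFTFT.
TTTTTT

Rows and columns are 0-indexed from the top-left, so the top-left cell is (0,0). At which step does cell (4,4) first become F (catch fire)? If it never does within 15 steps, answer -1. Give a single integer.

Step 1: cell (4,4)='F' (+7 fires, +2 burnt)
  -> target ignites at step 1
Step 2: cell (4,4)='.' (+6 fires, +7 burnt)
Step 3: cell (4,4)='.' (+6 fires, +6 burnt)
Step 4: cell (4,4)='.' (+6 fires, +6 burnt)
Step 5: cell (4,4)='.' (+5 fires, +6 burnt)
Step 6: cell (4,4)='.' (+1 fires, +5 burnt)
Step 7: cell (4,4)='.' (+0 fires, +1 burnt)
  fire out at step 7

1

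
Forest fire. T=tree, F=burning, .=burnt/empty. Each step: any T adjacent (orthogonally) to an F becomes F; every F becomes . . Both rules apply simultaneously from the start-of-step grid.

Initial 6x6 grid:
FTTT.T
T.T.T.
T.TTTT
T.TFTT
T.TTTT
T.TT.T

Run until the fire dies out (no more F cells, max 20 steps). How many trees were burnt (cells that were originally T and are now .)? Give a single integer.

Step 1: +6 fires, +2 burnt (F count now 6)
Step 2: +8 fires, +6 burnt (F count now 8)
Step 3: +7 fires, +8 burnt (F count now 7)
Step 4: +2 fires, +7 burnt (F count now 2)
Step 5: +1 fires, +2 burnt (F count now 1)
Step 6: +0 fires, +1 burnt (F count now 0)
Fire out after step 6
Initially T: 25, now '.': 35
Total burnt (originally-T cells now '.'): 24

Answer: 24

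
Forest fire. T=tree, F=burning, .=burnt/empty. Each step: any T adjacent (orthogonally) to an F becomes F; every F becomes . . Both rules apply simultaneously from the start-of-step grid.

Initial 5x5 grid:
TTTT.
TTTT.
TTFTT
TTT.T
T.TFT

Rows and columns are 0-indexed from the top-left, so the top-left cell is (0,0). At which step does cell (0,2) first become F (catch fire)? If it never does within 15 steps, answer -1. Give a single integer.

Step 1: cell (0,2)='T' (+6 fires, +2 burnt)
Step 2: cell (0,2)='F' (+7 fires, +6 burnt)
  -> target ignites at step 2
Step 3: cell (0,2)='.' (+4 fires, +7 burnt)
Step 4: cell (0,2)='.' (+2 fires, +4 burnt)
Step 5: cell (0,2)='.' (+0 fires, +2 burnt)
  fire out at step 5

2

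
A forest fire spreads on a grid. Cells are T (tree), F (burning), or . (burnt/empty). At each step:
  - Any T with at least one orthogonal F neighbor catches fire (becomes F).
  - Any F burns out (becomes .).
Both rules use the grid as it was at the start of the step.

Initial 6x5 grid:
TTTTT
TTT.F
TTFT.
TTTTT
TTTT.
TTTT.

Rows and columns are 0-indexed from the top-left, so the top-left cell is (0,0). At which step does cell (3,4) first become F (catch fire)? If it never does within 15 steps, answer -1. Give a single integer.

Step 1: cell (3,4)='T' (+5 fires, +2 burnt)
Step 2: cell (3,4)='T' (+7 fires, +5 burnt)
Step 3: cell (3,4)='F' (+7 fires, +7 burnt)
  -> target ignites at step 3
Step 4: cell (3,4)='.' (+4 fires, +7 burnt)
Step 5: cell (3,4)='.' (+1 fires, +4 burnt)
Step 6: cell (3,4)='.' (+0 fires, +1 burnt)
  fire out at step 6

3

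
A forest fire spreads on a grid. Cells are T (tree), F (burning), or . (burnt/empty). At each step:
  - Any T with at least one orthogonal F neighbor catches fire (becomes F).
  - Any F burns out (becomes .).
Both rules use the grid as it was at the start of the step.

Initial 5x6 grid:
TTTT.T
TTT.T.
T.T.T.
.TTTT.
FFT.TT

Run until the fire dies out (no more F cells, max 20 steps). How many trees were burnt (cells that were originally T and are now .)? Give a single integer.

Step 1: +2 fires, +2 burnt (F count now 2)
Step 2: +1 fires, +2 burnt (F count now 1)
Step 3: +2 fires, +1 burnt (F count now 2)
Step 4: +2 fires, +2 burnt (F count now 2)
Step 5: +4 fires, +2 burnt (F count now 4)
Step 6: +5 fires, +4 burnt (F count now 5)
Step 7: +2 fires, +5 burnt (F count now 2)
Step 8: +0 fires, +2 burnt (F count now 0)
Fire out after step 8
Initially T: 19, now '.': 29
Total burnt (originally-T cells now '.'): 18

Answer: 18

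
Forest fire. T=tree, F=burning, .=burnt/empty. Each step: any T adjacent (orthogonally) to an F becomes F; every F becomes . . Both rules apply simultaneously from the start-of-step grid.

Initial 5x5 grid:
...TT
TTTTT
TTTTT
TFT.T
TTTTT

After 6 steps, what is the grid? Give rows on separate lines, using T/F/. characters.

Step 1: 4 trees catch fire, 1 burn out
  ...TT
  TTTTT
  TFTTT
  F.F.T
  TFTTT
Step 2: 5 trees catch fire, 4 burn out
  ...TT
  TFTTT
  F.FTT
  ....T
  F.FTT
Step 3: 4 trees catch fire, 5 burn out
  ...TT
  F.FTT
  ...FT
  ....T
  ...FT
Step 4: 3 trees catch fire, 4 burn out
  ...TT
  ...FT
  ....F
  ....T
  ....F
Step 5: 3 trees catch fire, 3 burn out
  ...FT
  ....F
  .....
  ....F
  .....
Step 6: 1 trees catch fire, 3 burn out
  ....F
  .....
  .....
  .....
  .....

....F
.....
.....
.....
.....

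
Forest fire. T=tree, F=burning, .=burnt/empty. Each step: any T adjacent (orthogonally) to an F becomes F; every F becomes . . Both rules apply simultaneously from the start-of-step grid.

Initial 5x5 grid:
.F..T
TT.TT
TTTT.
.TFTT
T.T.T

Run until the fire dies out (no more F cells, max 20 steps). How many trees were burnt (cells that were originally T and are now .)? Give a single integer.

Answer: 14

Derivation:
Step 1: +5 fires, +2 burnt (F count now 5)
Step 2: +4 fires, +5 burnt (F count now 4)
Step 3: +3 fires, +4 burnt (F count now 3)
Step 4: +1 fires, +3 burnt (F count now 1)
Step 5: +1 fires, +1 burnt (F count now 1)
Step 6: +0 fires, +1 burnt (F count now 0)
Fire out after step 6
Initially T: 15, now '.': 24
Total burnt (originally-T cells now '.'): 14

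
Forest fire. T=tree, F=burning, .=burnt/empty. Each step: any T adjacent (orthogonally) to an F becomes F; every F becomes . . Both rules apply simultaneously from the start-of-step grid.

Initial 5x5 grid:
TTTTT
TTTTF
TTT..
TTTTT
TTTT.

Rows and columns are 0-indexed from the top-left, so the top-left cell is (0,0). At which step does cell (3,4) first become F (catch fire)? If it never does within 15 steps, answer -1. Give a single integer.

Step 1: cell (3,4)='T' (+2 fires, +1 burnt)
Step 2: cell (3,4)='T' (+2 fires, +2 burnt)
Step 3: cell (3,4)='T' (+3 fires, +2 burnt)
Step 4: cell (3,4)='T' (+4 fires, +3 burnt)
Step 5: cell (3,4)='T' (+5 fires, +4 burnt)
Step 6: cell (3,4)='F' (+4 fires, +5 burnt)
  -> target ignites at step 6
Step 7: cell (3,4)='.' (+1 fires, +4 burnt)
Step 8: cell (3,4)='.' (+0 fires, +1 burnt)
  fire out at step 8

6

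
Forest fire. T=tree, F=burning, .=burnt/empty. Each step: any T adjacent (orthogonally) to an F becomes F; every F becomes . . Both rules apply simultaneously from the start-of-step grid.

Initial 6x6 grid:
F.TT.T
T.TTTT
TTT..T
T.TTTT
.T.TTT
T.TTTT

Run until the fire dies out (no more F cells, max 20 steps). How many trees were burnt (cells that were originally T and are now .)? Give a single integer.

Answer: 24

Derivation:
Step 1: +1 fires, +1 burnt (F count now 1)
Step 2: +1 fires, +1 burnt (F count now 1)
Step 3: +2 fires, +1 burnt (F count now 2)
Step 4: +1 fires, +2 burnt (F count now 1)
Step 5: +2 fires, +1 burnt (F count now 2)
Step 6: +3 fires, +2 burnt (F count now 3)
Step 7: +4 fires, +3 burnt (F count now 4)
Step 8: +4 fires, +4 burnt (F count now 4)
Step 9: +5 fires, +4 burnt (F count now 5)
Step 10: +1 fires, +5 burnt (F count now 1)
Step 11: +0 fires, +1 burnt (F count now 0)
Fire out after step 11
Initially T: 26, now '.': 34
Total burnt (originally-T cells now '.'): 24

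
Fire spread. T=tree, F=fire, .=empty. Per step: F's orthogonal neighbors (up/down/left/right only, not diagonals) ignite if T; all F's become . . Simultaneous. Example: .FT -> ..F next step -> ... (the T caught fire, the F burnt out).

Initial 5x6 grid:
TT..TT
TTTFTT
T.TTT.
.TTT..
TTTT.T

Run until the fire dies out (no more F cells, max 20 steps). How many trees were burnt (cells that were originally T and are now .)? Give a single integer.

Step 1: +3 fires, +1 burnt (F count now 3)
Step 2: +6 fires, +3 burnt (F count now 6)
Step 3: +5 fires, +6 burnt (F count now 5)
Step 4: +4 fires, +5 burnt (F count now 4)
Step 5: +1 fires, +4 burnt (F count now 1)
Step 6: +1 fires, +1 burnt (F count now 1)
Step 7: +0 fires, +1 burnt (F count now 0)
Fire out after step 7
Initially T: 21, now '.': 29
Total burnt (originally-T cells now '.'): 20

Answer: 20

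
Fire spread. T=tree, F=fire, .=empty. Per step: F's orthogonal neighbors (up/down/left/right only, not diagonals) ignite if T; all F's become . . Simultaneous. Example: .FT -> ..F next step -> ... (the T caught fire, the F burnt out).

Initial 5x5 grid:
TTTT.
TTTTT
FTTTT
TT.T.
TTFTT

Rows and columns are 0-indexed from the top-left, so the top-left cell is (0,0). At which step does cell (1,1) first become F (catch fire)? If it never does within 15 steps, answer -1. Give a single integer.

Step 1: cell (1,1)='T' (+5 fires, +2 burnt)
Step 2: cell (1,1)='F' (+7 fires, +5 burnt)
  -> target ignites at step 2
Step 3: cell (1,1)='.' (+3 fires, +7 burnt)
Step 4: cell (1,1)='.' (+3 fires, +3 burnt)
Step 5: cell (1,1)='.' (+2 fires, +3 burnt)
Step 6: cell (1,1)='.' (+0 fires, +2 burnt)
  fire out at step 6

2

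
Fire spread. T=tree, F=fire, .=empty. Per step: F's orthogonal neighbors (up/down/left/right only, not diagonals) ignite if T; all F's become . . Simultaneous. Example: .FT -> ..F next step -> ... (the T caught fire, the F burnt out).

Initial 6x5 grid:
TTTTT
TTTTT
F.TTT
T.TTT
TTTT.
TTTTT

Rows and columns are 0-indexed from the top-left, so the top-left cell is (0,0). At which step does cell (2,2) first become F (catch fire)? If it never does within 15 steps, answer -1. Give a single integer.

Step 1: cell (2,2)='T' (+2 fires, +1 burnt)
Step 2: cell (2,2)='T' (+3 fires, +2 burnt)
Step 3: cell (2,2)='T' (+4 fires, +3 burnt)
Step 4: cell (2,2)='F' (+5 fires, +4 burnt)
  -> target ignites at step 4
Step 5: cell (2,2)='.' (+6 fires, +5 burnt)
Step 6: cell (2,2)='.' (+4 fires, +6 burnt)
Step 7: cell (2,2)='.' (+2 fires, +4 burnt)
Step 8: cell (2,2)='.' (+0 fires, +2 burnt)
  fire out at step 8

4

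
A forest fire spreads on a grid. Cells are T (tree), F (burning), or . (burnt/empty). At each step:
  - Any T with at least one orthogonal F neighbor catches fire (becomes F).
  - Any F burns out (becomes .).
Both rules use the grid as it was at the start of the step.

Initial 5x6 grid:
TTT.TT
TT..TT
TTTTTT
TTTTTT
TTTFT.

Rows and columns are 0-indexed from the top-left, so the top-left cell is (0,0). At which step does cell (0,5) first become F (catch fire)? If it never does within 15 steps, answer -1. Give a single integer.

Step 1: cell (0,5)='T' (+3 fires, +1 burnt)
Step 2: cell (0,5)='T' (+4 fires, +3 burnt)
Step 3: cell (0,5)='T' (+5 fires, +4 burnt)
Step 4: cell (0,5)='T' (+4 fires, +5 burnt)
Step 5: cell (0,5)='T' (+4 fires, +4 burnt)
Step 6: cell (0,5)='F' (+3 fires, +4 burnt)
  -> target ignites at step 6
Step 7: cell (0,5)='.' (+2 fires, +3 burnt)
Step 8: cell (0,5)='.' (+0 fires, +2 burnt)
  fire out at step 8

6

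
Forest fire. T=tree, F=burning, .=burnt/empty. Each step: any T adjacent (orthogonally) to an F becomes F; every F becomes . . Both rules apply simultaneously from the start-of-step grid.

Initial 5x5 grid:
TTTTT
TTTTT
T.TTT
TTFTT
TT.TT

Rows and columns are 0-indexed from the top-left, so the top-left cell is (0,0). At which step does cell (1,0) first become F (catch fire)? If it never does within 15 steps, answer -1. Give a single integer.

Step 1: cell (1,0)='T' (+3 fires, +1 burnt)
Step 2: cell (1,0)='T' (+6 fires, +3 burnt)
Step 3: cell (1,0)='T' (+7 fires, +6 burnt)
Step 4: cell (1,0)='F' (+4 fires, +7 burnt)
  -> target ignites at step 4
Step 5: cell (1,0)='.' (+2 fires, +4 burnt)
Step 6: cell (1,0)='.' (+0 fires, +2 burnt)
  fire out at step 6

4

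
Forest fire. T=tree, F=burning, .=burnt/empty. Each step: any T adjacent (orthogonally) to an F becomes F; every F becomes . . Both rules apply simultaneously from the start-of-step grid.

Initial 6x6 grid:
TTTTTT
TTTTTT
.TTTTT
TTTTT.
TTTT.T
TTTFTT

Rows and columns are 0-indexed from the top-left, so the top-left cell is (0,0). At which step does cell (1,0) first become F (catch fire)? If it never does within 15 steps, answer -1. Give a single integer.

Step 1: cell (1,0)='T' (+3 fires, +1 burnt)
Step 2: cell (1,0)='T' (+4 fires, +3 burnt)
Step 3: cell (1,0)='T' (+6 fires, +4 burnt)
Step 4: cell (1,0)='T' (+5 fires, +6 burnt)
Step 5: cell (1,0)='T' (+6 fires, +5 burnt)
Step 6: cell (1,0)='T' (+4 fires, +6 burnt)
Step 7: cell (1,0)='F' (+3 fires, +4 burnt)
  -> target ignites at step 7
Step 8: cell (1,0)='.' (+1 fires, +3 burnt)
Step 9: cell (1,0)='.' (+0 fires, +1 burnt)
  fire out at step 9

7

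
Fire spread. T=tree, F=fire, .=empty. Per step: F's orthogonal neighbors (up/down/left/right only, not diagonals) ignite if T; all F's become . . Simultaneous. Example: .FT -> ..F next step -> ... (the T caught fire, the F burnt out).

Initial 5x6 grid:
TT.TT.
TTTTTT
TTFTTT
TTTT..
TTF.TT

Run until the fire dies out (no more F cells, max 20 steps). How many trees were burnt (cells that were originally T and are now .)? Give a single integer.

Answer: 21

Derivation:
Step 1: +5 fires, +2 burnt (F count now 5)
Step 2: +7 fires, +5 burnt (F count now 7)
Step 3: +6 fires, +7 burnt (F count now 6)
Step 4: +3 fires, +6 burnt (F count now 3)
Step 5: +0 fires, +3 burnt (F count now 0)
Fire out after step 5
Initially T: 23, now '.': 28
Total burnt (originally-T cells now '.'): 21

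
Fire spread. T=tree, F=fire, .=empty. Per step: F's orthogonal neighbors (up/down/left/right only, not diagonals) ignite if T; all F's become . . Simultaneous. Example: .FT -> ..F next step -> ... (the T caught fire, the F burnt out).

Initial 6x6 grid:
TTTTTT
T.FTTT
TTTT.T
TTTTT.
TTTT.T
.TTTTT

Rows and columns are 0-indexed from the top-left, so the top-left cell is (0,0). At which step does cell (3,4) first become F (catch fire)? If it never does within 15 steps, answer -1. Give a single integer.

Step 1: cell (3,4)='T' (+3 fires, +1 burnt)
Step 2: cell (3,4)='T' (+6 fires, +3 burnt)
Step 3: cell (3,4)='T' (+7 fires, +6 burnt)
Step 4: cell (3,4)='F' (+8 fires, +7 burnt)
  -> target ignites at step 4
Step 5: cell (3,4)='.' (+3 fires, +8 burnt)
Step 6: cell (3,4)='.' (+1 fires, +3 burnt)
Step 7: cell (3,4)='.' (+1 fires, +1 burnt)
Step 8: cell (3,4)='.' (+1 fires, +1 burnt)
Step 9: cell (3,4)='.' (+0 fires, +1 burnt)
  fire out at step 9

4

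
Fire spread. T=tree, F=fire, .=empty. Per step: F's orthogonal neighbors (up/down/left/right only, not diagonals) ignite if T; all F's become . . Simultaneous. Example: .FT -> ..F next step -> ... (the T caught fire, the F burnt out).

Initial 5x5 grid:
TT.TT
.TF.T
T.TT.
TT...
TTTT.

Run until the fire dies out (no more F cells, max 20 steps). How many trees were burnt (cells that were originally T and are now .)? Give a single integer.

Step 1: +2 fires, +1 burnt (F count now 2)
Step 2: +2 fires, +2 burnt (F count now 2)
Step 3: +1 fires, +2 burnt (F count now 1)
Step 4: +0 fires, +1 burnt (F count now 0)
Fire out after step 4
Initially T: 15, now '.': 15
Total burnt (originally-T cells now '.'): 5

Answer: 5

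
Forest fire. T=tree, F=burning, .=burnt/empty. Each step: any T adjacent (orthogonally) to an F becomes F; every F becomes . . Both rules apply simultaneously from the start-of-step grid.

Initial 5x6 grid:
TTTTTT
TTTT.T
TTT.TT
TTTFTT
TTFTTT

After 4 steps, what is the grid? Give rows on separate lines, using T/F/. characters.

Step 1: 4 trees catch fire, 2 burn out
  TTTTTT
  TTTT.T
  TTT.TT
  TTF.FT
  TF.FTT
Step 2: 6 trees catch fire, 4 burn out
  TTTTTT
  TTTT.T
  TTF.FT
  TF...F
  F...FT
Step 3: 5 trees catch fire, 6 burn out
  TTTTTT
  TTFT.T
  TF...F
  F.....
  .....F
Step 4: 5 trees catch fire, 5 burn out
  TTFTTT
  TF.F.F
  F.....
  ......
  ......

TTFTTT
TF.F.F
F.....
......
......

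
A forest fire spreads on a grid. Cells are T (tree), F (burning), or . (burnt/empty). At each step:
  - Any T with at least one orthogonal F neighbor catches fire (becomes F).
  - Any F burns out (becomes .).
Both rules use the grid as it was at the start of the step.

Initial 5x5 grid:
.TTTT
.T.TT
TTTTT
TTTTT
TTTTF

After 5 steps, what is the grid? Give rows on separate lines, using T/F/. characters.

Step 1: 2 trees catch fire, 1 burn out
  .TTTT
  .T.TT
  TTTTT
  TTTTF
  TTTF.
Step 2: 3 trees catch fire, 2 burn out
  .TTTT
  .T.TT
  TTTTF
  TTTF.
  TTF..
Step 3: 4 trees catch fire, 3 burn out
  .TTTT
  .T.TF
  TTTF.
  TTF..
  TF...
Step 4: 5 trees catch fire, 4 burn out
  .TTTF
  .T.F.
  TTF..
  TF...
  F....
Step 5: 3 trees catch fire, 5 burn out
  .TTF.
  .T...
  TF...
  F....
  .....

.TTF.
.T...
TF...
F....
.....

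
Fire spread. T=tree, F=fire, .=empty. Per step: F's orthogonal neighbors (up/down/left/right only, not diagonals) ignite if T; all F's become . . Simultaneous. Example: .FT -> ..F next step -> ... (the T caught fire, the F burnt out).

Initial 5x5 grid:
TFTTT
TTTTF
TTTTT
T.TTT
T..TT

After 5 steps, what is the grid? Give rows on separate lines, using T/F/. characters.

Step 1: 6 trees catch fire, 2 burn out
  F.FTF
  TFTF.
  TTTTF
  T.TTT
  T..TT
Step 2: 6 trees catch fire, 6 burn out
  ...F.
  F.F..
  TFTF.
  T.TTF
  T..TT
Step 3: 4 trees catch fire, 6 burn out
  .....
  .....
  F.F..
  T.TF.
  T..TF
Step 4: 3 trees catch fire, 4 burn out
  .....
  .....
  .....
  F.F..
  T..F.
Step 5: 1 trees catch fire, 3 burn out
  .....
  .....
  .....
  .....
  F....

.....
.....
.....
.....
F....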